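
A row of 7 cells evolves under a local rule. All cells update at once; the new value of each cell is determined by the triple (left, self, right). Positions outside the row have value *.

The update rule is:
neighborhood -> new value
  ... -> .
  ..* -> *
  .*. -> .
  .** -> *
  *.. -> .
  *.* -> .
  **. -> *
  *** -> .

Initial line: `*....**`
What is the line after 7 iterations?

*.**.*.

*...**.
*..***.
*.**.*.
*.**...
*.**..*
*.**.**
*.**.*.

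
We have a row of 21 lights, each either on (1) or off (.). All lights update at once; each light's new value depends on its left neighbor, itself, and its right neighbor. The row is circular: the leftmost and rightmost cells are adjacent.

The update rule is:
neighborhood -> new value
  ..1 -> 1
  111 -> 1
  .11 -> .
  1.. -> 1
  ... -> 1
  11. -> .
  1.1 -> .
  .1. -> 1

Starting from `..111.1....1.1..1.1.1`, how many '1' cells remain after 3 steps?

11.1..111111.1111.1.1
1..111.1111...11..1..
111.1...11.111..11111
count of 1: 14

14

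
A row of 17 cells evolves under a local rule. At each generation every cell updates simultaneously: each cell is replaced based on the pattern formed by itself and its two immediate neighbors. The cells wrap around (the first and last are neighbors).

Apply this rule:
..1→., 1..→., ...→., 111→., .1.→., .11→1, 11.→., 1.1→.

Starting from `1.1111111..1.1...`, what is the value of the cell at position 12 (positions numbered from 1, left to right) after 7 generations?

..1..............
.................
.................  (fixed point — unchanged through generation 7)
position 12 holds .

.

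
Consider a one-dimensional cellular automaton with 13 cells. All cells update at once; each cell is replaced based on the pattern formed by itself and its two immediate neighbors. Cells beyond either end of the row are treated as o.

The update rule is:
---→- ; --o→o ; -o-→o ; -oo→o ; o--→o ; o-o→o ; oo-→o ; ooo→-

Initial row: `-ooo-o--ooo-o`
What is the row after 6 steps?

step 1: oo-oooooo-ooo
step 2: -ooo----ooo--
step 3: oo-oo--oo-ooo
step 4: -oooooooooo--
step 5: oo--------ooo
step 6: -oo------oo--

-oo------oo--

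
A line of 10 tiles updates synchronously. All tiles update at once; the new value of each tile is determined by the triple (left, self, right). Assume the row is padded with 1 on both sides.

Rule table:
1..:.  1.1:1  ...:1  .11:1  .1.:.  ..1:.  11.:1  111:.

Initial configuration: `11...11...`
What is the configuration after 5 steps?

11..1.....

step 1: .1.1.11.1.
step 2: 1.1.1111.1
step 3: 11.11..111
step 4: .1111..1..
step 5: 11..1.....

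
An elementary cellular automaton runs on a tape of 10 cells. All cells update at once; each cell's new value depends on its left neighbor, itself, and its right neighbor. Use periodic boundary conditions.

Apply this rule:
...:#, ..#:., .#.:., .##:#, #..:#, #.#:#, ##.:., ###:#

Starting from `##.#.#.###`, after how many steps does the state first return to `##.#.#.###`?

10

#.#.#.####
.#.#.#####
#.#.#####.
.#.#####.#
#.#####.#.
.#####.#.#
#####.#.#.
####.#.#.#
###.#.#.##
##.#.#.###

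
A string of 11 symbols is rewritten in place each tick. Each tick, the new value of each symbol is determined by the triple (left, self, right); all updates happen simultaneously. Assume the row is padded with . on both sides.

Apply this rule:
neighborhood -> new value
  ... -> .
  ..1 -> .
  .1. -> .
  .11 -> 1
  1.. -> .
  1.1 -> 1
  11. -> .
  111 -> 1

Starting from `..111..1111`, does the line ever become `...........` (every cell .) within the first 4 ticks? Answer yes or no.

..11...111.
..1....11..
.......1...
...........
all cells are . at tick 4

yes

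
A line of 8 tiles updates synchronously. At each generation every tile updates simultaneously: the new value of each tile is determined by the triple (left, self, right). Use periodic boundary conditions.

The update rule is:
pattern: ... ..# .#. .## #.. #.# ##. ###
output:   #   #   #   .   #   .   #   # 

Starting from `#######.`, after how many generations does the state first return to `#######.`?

.######.
#.######
#..#####
###.####
###..###
#####.##
#####..#
#######.

8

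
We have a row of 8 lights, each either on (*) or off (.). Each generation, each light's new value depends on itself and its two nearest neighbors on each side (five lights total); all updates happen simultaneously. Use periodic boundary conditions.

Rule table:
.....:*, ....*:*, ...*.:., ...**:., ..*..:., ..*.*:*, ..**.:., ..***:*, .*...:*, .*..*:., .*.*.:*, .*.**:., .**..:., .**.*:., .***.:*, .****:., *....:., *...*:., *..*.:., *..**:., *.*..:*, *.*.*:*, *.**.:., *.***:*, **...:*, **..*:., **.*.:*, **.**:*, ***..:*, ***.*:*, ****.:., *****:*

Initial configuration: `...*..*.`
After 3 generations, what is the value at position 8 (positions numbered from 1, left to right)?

.*.....*
***.**.*
..**..**
position 8 holds *

*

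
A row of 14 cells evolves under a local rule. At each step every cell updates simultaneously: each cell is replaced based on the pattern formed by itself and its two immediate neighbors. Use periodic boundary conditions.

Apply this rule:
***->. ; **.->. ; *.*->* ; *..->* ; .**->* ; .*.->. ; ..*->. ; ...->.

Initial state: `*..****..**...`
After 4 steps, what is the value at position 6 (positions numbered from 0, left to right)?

step 1: .*.*...*.*.*..
step 2: ..*.*...*.*.*.
step 3: ...*.*...*.*.*
step 4: *...*.*...*.*.
position 6 holds *

*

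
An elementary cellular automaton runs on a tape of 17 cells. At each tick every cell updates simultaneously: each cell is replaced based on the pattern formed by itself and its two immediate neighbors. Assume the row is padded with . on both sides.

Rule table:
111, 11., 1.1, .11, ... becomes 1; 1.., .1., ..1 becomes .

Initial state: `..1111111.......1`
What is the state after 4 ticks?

.111111111111111.

1.1111111.11111..
.11111111111111.1
.111111111111111.
.111111111111111.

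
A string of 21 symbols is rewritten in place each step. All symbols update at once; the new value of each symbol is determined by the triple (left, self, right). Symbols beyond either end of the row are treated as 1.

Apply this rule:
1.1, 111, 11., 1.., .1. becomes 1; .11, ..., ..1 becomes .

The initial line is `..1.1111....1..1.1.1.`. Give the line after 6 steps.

step 1: 1.11.1111...11.111111
step 2: 11.11.1111...11.11111
step 3: 111.11.1111...11.1111
step 4: 1111.11.1111...11.111
step 5: 11111.11.1111...11.11
step 6: 111111.11.1111...11.1

111111.11.1111...11.1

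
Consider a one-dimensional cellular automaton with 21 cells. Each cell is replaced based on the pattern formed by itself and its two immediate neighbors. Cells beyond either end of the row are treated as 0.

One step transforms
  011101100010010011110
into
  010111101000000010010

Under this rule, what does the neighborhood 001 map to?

At position 0 the neighborhood is 001; the next row has 0 there.

0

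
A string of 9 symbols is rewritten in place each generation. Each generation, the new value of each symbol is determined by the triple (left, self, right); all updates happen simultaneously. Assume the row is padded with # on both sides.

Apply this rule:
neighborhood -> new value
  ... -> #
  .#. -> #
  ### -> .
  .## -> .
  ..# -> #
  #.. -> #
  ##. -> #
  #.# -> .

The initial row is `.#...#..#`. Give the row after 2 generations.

.......#.

generation 1: .#######.
generation 2: .......#.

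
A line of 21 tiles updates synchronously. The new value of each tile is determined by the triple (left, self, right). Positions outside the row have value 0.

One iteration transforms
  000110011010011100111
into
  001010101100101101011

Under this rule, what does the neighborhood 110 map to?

1

At position 4 the neighborhood is 110; the next row has 1 there.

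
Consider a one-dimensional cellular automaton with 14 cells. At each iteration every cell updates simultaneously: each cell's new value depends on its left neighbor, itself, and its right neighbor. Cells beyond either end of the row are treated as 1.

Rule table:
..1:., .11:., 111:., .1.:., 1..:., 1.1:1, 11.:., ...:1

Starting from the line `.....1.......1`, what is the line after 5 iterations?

.111...11111..
1....1........
..11...111111.
.....1.......1  (repeats iteration 0; period 4)
iteration 5: .111...11111..

.111...11111..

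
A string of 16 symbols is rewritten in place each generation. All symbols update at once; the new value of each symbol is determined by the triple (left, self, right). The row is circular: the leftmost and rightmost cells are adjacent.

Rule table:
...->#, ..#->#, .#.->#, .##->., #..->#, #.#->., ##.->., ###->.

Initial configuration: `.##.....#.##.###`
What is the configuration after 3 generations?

...######.......

...######.......
###......#######
...######.......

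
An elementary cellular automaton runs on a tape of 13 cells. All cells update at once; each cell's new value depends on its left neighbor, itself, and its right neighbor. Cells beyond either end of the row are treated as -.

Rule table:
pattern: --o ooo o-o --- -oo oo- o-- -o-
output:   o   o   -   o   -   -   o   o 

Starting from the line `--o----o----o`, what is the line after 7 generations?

generation 1: ooooooooooooo
generation 2: -ooooooooooo-
generation 3: o-ooooooooo-o
generation 4: o--ooooooo--o
generation 5: ooo-ooooo-ooo
generation 6: -o---ooo---o-
generation 7: ooooo-o-ooooo

ooooo-o-ooooo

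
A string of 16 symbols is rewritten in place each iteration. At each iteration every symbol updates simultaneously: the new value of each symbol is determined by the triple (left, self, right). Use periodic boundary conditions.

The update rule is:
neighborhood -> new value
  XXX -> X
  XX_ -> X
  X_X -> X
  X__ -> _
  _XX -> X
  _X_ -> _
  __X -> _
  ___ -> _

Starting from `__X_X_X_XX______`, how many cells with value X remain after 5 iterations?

5

iteration 1: ___X_X_XXX______
iteration 2: ____X_XXXX______
iteration 3: _____XXXXX______
iteration 4: _____XXXXX______  (fixed point — unchanged through iteration 5)
count of X: 5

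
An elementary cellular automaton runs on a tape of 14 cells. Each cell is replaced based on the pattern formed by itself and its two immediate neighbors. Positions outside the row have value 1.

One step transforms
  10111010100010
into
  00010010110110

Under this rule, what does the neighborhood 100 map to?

1

At position 9 the neighborhood is 100; the next row has 1 there.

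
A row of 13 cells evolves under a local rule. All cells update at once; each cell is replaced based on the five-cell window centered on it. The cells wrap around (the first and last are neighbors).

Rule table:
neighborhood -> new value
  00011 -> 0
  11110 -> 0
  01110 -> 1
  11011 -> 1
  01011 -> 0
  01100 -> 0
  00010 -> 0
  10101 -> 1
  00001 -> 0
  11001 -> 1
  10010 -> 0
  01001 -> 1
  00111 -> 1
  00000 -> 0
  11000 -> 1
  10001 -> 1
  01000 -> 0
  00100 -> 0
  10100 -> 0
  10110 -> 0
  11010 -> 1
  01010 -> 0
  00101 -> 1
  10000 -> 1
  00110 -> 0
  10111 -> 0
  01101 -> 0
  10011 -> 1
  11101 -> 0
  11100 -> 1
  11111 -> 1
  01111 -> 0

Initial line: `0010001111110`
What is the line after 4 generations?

0000011010001

1000101011011
1110101000101
0001100010100
0000011010001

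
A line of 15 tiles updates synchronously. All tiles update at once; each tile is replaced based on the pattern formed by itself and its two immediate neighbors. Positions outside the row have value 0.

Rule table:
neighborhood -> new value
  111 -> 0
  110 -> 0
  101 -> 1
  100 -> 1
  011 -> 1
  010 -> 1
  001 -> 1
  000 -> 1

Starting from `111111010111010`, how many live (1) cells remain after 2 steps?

10

100000111100111
111111100011100
count of 1: 10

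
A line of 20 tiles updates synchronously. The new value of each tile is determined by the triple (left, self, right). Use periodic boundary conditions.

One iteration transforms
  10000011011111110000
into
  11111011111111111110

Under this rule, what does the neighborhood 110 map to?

At position 7 the neighborhood is 110; the next row has 1 there.

1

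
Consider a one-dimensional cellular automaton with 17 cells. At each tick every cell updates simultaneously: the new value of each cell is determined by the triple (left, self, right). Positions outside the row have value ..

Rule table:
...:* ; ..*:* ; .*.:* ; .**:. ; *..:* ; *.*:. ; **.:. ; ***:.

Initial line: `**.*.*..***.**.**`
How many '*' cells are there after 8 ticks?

...*.***.........
****....*********
....****.........
****....*********  (repeats tick 2; period 2)
tick 8: ****....*********
count of *: 13

13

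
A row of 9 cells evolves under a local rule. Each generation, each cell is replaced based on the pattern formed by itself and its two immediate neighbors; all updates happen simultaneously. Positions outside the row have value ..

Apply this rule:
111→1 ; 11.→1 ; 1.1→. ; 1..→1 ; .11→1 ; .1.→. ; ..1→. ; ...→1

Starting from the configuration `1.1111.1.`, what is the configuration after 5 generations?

..1111111

..1111..1
1.11111..
..1111111
1.1111111
..1111111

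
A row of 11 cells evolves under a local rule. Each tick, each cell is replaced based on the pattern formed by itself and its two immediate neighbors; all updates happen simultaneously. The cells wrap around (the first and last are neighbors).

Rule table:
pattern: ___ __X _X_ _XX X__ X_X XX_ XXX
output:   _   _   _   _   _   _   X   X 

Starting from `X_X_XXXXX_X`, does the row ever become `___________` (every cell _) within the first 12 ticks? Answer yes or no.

X____XXXX__
______XXX__
_______XX__
________X__
___________
all cells are _ at tick 5

yes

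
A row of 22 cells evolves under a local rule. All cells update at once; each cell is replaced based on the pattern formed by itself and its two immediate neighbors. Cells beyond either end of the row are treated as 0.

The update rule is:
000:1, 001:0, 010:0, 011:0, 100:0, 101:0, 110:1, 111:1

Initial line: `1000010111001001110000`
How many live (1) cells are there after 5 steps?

12

0011000011000000110111
1001011001011110010011
0000001000001110000001
1111100011100110111100
0111101001100010011101
count of 1: 12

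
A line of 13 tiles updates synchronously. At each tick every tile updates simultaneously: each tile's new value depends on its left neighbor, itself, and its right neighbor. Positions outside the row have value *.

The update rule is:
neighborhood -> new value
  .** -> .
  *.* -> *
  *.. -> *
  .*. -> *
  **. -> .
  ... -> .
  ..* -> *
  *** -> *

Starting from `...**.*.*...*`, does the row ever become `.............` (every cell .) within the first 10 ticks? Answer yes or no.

tick 1: *.*..*****.*.
tick 2: .****.***.***
tick 3: *.**.*.*.*.**
tick 4: .*..*******.*
tick 5: ****.*****.*.
tick 6: ***.*.***.***
tick 7: **.***.*.*.**
tick 8: *.*.*.*****.*
tick 9: .*****.***.*.
tick 10: *.***.*.*.***
tick 10 is *.***.*.*.***, still not uniform .

no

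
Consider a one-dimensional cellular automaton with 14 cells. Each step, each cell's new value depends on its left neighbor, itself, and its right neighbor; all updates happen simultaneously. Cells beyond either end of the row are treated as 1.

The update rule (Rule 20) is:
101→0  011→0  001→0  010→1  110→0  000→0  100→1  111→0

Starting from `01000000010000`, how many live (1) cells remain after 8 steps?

01100000011000
00010000000100
10011000000110
01000100000000
01100110000000
00010001000000
10011001100000
01000100010000
count of 1: 3

3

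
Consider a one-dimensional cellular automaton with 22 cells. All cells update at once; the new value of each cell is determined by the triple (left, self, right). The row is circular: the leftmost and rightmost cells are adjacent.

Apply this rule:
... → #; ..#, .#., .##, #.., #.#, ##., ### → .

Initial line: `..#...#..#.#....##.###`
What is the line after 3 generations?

generation 1: ....#........##.......
generation 2: ###...######....######
generation 3: ....#........##.......

....#........##.......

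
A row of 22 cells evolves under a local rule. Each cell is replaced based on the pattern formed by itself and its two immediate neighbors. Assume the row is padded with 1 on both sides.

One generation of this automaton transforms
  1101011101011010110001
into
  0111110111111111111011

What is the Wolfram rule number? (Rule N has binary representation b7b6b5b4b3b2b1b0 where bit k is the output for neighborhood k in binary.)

position 0: 111 → 0  (bit 7 = 0)
position 1: 110 → 1  (bit 6 = 1)
position 2: 101 → 1  (bit 5 = 1)
position 18: 100 → 1  (bit 4 = 1)
position 5: 011 → 1  (bit 3 = 1)
position 3: 010 → 1  (bit 2 = 1)
position 20: 001 → 1  (bit 1 = 1)
position 19: 000 → 0  (bit 0 = 0)
bits b7..b0 = 01111110 = 126

126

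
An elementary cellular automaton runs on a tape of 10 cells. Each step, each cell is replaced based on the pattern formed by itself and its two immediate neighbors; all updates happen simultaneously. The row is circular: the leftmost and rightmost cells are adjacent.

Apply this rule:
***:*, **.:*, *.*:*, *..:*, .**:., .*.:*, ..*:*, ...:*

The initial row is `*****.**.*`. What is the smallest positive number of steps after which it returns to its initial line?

10

******.**.
.******.**
*.******.*
**.******.
.**.******
*.**.*****
**.**.****
***.**.***
****.**.**
*****.**.*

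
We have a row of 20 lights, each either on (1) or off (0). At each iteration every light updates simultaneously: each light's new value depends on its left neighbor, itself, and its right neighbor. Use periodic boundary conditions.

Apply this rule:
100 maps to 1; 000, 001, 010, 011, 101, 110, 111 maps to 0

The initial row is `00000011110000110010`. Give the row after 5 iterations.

10010000000000100000

00000000001000001001
10000000000100000100
01000000000010000010
00100000000001000001
10010000000000100000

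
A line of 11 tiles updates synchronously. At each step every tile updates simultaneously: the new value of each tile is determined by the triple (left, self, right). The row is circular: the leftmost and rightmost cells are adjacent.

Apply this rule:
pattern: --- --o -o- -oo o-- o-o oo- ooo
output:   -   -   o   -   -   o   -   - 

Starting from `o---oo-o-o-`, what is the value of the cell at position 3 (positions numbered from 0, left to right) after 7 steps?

o-----ooooo
-----------
-----------  (fixed point — unchanged through step 7)
position 3 holds -

-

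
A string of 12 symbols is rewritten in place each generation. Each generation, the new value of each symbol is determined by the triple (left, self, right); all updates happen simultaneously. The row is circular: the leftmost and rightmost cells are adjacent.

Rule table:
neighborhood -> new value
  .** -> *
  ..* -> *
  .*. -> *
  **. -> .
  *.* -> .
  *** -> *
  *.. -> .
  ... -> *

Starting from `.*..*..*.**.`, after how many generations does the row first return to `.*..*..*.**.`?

**.**.**.*..
*..*..*..*.*
..**.**.**.*
.**..*..*..*
.*..**.**.**
.*.**..*..*.
**.*..**.**.
*..*.**..*..
*.**.*..**.*
..*..*.**..*
.**.**.*..**
.*..*..*.**.

12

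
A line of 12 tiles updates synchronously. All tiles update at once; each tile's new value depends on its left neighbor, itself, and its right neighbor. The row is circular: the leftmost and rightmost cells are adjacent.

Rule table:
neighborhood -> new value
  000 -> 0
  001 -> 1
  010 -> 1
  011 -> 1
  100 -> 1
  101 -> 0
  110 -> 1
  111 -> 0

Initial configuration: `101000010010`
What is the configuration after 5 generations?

101101010110

101100111110
101111100010
101000110110
101101110110
101101010110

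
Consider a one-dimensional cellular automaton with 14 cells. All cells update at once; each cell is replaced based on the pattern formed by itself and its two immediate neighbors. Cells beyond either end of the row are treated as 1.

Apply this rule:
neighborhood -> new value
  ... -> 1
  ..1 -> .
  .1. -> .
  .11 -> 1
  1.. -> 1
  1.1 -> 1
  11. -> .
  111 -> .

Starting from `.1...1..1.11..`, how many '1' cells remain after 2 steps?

7

1.11..1..11.1.
.11.1..1.1.1.1
count of 1: 7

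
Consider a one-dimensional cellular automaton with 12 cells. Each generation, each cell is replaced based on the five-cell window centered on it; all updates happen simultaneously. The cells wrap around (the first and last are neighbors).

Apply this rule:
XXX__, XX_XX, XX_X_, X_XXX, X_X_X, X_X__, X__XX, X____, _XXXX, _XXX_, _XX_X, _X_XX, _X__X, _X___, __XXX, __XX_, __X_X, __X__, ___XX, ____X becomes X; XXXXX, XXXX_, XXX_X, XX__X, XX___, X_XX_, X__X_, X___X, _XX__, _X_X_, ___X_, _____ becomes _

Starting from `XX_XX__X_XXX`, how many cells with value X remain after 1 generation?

5

__X____XXXX_
count of X: 5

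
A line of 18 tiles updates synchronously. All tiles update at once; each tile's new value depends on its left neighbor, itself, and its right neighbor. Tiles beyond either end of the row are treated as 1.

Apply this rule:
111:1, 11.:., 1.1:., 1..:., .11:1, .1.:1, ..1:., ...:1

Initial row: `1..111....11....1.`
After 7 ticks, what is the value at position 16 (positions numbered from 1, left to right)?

tick 1: ...11..11.1..11.1.
tick 2: .1.1...1..1..1..1.
tick 3: .1.1.1.1..1..1..1.
tick 4: .1.1.1.1..1..1..1.  (fixed point — unchanged through tick 7)
position 16 holds .

.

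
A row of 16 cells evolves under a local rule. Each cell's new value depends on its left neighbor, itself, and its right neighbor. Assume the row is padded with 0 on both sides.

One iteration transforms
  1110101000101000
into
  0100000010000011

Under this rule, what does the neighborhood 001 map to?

0

At position 9 the neighborhood is 001; the next row has 0 there.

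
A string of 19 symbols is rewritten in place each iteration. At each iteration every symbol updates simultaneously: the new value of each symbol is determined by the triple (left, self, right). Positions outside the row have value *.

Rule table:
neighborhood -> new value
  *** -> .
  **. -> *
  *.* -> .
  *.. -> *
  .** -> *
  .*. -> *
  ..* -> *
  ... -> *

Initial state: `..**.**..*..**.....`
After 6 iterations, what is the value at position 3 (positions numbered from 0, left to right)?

*

iteration 1: ****.**************
iteration 2: ...*.*.............
iteration 3: ****.**************  (repeats iteration 1; period 2)
iteration 6: ...*.*.............
position 3 holds *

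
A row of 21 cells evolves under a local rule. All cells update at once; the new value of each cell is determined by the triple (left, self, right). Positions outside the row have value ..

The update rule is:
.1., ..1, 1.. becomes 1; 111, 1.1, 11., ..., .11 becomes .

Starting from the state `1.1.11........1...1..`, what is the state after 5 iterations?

..1...1....1.111.111.

1.1...1......111.111.
1.11.111....1.......1
1.......1..111.....11
11.....1111...1...1..
..1...1....1.111.111.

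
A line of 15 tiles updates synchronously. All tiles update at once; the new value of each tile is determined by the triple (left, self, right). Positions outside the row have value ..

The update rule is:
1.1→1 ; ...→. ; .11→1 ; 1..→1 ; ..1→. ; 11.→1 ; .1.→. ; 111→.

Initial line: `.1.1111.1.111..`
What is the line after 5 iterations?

..11..11.11.11.
..111.111111111
..1.111.......1
...11.11.......
...111111......

...111111......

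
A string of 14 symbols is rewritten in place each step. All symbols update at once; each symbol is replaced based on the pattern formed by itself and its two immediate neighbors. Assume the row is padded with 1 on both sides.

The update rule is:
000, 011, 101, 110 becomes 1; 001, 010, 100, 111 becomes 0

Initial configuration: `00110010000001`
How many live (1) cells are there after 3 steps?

00110000111101
00110110100111
00111111000100
count of 1: 7

7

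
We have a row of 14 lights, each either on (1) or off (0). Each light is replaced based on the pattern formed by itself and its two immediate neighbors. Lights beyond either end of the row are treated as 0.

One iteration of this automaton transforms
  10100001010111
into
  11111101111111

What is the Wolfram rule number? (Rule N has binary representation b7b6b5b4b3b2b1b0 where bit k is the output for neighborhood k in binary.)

253

position 12: 111 → 1  (bit 7 = 1)
position 13: 110 → 1  (bit 6 = 1)
position 1: 101 → 1  (bit 5 = 1)
position 3: 100 → 1  (bit 4 = 1)
position 11: 011 → 1  (bit 3 = 1)
position 0: 010 → 1  (bit 2 = 1)
position 6: 001 → 0  (bit 1 = 0)
position 4: 000 → 1  (bit 0 = 1)
bits b7..b0 = 11111101 = 253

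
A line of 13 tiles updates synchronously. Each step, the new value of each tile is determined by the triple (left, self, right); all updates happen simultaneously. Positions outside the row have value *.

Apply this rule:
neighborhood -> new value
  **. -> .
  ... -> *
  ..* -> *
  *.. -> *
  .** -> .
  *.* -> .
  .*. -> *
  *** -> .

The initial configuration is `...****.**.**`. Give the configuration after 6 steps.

***..........
...**********
***..........  (repeats step 1; period 2)
step 6: ...**********

...**********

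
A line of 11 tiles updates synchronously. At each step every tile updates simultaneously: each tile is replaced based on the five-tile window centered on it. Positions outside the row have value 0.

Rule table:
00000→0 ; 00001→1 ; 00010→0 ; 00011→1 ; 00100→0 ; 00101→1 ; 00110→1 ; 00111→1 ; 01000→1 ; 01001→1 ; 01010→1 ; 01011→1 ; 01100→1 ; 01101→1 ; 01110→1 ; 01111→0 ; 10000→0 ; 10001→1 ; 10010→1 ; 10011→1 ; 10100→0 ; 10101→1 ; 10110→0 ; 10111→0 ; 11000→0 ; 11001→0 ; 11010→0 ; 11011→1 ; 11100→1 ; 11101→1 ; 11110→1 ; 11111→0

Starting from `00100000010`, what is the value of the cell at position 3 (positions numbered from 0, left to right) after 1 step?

step 1: 10010001001
position 3 holds 1

1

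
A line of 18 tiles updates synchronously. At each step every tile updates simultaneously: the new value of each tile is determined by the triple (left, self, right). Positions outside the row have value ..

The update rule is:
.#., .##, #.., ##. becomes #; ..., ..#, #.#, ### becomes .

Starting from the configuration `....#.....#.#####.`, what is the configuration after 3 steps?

....#.##..#.###.##

....##....#.#...##
....###...#.##..##
....#.##..#.###.##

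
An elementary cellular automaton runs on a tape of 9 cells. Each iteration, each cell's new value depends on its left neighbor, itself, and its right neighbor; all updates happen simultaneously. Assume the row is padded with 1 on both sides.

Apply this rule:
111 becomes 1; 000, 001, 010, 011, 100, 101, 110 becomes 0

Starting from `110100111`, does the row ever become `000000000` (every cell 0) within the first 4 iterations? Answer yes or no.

100000011
000000001
000000000
all cells are 0 at iteration 3

yes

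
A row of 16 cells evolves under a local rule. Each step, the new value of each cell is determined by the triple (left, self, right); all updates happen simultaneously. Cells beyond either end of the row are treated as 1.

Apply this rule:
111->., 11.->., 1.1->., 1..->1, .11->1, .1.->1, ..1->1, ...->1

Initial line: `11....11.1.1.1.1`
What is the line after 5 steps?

....11111....1.1

step 1: ..11111..1.1.1.1
step 2: 111....111.1.1.1
step 3: ...11111...1.1.1
step 4: 1111....1111.1.1
step 5: ....11111....1.1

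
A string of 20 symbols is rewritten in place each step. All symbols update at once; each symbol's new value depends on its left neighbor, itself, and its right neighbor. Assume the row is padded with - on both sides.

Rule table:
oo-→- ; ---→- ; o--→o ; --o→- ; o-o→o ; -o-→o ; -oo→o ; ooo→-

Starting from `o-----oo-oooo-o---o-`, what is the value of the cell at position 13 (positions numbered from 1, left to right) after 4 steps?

o

oo----o-oo---ooo--oo
o-o---ooo-o--o--o-o-
oooo--o--ooo-oo-oooo
o---o-oo-o--oo-oo---
position 13 holds o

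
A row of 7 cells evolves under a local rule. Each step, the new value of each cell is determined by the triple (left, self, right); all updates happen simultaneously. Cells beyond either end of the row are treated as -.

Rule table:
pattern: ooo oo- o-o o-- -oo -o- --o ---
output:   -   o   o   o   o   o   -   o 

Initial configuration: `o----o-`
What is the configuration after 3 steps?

step 1: oooo-oo
step 2: o--oooo
step 3: oo-o--o

oo-o--o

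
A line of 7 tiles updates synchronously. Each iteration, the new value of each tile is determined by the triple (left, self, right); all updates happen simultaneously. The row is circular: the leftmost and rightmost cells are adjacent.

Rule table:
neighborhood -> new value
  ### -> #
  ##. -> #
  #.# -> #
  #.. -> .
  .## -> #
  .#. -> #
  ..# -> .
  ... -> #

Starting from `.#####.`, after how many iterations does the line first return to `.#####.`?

1

.#####.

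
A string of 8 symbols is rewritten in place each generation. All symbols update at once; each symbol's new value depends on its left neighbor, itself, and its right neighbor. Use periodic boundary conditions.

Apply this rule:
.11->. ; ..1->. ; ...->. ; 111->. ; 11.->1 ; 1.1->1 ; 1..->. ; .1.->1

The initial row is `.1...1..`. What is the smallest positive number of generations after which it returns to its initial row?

1

.1...1..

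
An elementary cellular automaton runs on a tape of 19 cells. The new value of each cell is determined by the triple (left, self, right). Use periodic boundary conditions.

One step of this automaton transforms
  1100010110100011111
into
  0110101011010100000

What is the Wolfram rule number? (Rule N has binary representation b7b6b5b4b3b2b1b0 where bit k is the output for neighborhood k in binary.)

114

position 0: 111 → 0  (bit 7 = 0)
position 1: 110 → 1  (bit 6 = 1)
position 6: 101 → 1  (bit 5 = 1)
position 2: 100 → 1  (bit 4 = 1)
position 7: 011 → 0  (bit 3 = 0)
position 5: 010 → 0  (bit 2 = 0)
position 4: 001 → 1  (bit 1 = 1)
position 3: 000 → 0  (bit 0 = 0)
bits b7..b0 = 01110010 = 114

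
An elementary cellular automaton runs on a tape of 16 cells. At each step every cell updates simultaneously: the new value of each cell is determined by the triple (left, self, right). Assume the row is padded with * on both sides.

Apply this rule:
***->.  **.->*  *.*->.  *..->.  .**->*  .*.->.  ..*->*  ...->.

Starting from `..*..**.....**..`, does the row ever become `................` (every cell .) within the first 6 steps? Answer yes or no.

step 1: .*..***....***.*
step 2: ...**.*...**.*.*
step 3: ..***....***...*
step 4: .**.*...**.*..**
step 5: .**....***...**.
step 6: .**...**.*..***.
step 6 is .**...**.*..***., still not uniform .

no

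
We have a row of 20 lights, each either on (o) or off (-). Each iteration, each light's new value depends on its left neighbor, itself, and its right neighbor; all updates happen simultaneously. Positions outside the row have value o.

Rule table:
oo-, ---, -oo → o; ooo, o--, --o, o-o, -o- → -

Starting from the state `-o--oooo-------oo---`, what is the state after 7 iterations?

-oo-o----o-o---oo-o-

----o--o-ooooo-oo-o-
-oo------o---o-oo---
-oo-oooo---o---oo-o-
-oo-o--o-o---o-oo---
-oo--------o---oo-o-
-oo-oooooo---o-oo---
-oo-o----o-o---oo-o-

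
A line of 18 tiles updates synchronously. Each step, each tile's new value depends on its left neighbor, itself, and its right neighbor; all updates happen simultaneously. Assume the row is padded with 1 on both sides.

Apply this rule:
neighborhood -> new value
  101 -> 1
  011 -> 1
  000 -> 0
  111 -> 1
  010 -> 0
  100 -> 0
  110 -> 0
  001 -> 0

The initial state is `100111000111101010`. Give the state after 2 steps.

step 1: 000110000111010101
step 2: 000100000110101011

000100000110101011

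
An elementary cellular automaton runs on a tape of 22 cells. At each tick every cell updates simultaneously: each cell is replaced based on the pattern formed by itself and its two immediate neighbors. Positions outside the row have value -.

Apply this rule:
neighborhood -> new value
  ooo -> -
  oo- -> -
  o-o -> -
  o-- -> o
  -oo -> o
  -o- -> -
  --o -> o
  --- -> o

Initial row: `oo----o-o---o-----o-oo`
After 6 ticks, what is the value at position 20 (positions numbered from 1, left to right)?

o-oooo---ooo-ooooo--o-
--o---oooo---o----oo-o
oo-oooo---ooo-ooooo---
o--o---oooo---o----ooo
-oo-oooo---ooo-ooooo--
oo--o---oooo---o----oo
position 20 holds -

-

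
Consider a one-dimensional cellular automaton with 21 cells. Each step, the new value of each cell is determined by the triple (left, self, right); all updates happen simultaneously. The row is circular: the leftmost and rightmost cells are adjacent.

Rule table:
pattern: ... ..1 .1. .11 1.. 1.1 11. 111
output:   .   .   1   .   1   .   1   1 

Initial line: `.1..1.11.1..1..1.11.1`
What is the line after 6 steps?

step 1: .11.1..1.11.11.1..1.1
step 2: ..1.11.1..1..1.11.1.1
step 3: 1.1..1.11.11.1..1.1.1
step 4: 1.11.1..1..1.11.1.1..
step 5: 1..1.11.11.1..1.1.11.
step 6: 11.1..1..1.11.1.1..1.

11.1..1..1.11.1.1..1.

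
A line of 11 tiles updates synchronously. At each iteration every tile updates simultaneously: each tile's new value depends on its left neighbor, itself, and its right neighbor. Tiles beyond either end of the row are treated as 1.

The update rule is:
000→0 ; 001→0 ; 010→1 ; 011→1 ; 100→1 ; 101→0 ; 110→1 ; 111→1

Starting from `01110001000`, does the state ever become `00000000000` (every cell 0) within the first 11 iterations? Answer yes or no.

01111001100
01111101110
01111101110  (fixed point — unchanged through iteration 11)
iteration 11 is 01111101110, still not uniform 0

no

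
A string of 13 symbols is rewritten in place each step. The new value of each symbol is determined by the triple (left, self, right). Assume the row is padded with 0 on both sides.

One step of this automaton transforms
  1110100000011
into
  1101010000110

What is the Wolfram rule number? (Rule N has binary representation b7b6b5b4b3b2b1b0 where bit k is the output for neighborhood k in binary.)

186

position 1: 111 → 1  (bit 7 = 1)
position 2: 110 → 0  (bit 6 = 0)
position 3: 101 → 1  (bit 5 = 1)
position 5: 100 → 1  (bit 4 = 1)
position 0: 011 → 1  (bit 3 = 1)
position 4: 010 → 0  (bit 2 = 0)
position 10: 001 → 1  (bit 1 = 1)
position 6: 000 → 0  (bit 0 = 0)
bits b7..b0 = 10111010 = 186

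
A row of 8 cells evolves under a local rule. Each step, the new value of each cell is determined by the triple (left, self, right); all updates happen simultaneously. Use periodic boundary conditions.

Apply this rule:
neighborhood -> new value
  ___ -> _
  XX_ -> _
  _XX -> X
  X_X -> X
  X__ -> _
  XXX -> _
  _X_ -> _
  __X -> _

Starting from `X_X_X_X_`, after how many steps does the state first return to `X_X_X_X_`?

_X_X_X_X
X_X_X_X_

2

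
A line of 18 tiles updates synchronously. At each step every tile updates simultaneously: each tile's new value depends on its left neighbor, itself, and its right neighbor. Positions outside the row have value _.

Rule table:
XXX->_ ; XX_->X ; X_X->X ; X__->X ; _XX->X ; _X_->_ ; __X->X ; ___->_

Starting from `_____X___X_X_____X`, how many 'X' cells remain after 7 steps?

____X_X_X_X_X___X_
___X_X_X_X_X_X_X_X
__X_X_X_X_X_X_X_X_
_X_X_X_X_X_X_X_X_X
X_X_X_X_X_X_X_X_X_
_X_X_X_X_X_X_X_X_X  (repeats step 4; period 2)
step 7: X_X_X_X_X_X_X_X_X_
count of X: 9

9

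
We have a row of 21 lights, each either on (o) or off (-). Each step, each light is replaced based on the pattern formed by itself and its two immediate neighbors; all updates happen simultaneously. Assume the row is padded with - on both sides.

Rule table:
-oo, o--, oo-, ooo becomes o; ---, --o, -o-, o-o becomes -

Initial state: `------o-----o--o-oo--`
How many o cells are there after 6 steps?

5

step 1: -------o-----o---ooo-
step 2: --------o-----o--oooo
step 3: ---------o-----o-oooo
step 4: ----------o------oooo
step 5: -----------o-----oooo
step 6: ------------o----oooo
count of o: 5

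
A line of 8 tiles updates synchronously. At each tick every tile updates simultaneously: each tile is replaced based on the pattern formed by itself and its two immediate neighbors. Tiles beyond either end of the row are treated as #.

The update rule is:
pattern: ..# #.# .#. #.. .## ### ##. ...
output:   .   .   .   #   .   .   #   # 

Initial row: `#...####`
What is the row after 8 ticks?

#...###.

tick 1: ###.....
tick 2: ..#####.
tick 3: #.....#.
tick 4: #####...
tick 5: ....###.
tick 6: ###...#.
tick 7: ..###...
tick 8: #...###.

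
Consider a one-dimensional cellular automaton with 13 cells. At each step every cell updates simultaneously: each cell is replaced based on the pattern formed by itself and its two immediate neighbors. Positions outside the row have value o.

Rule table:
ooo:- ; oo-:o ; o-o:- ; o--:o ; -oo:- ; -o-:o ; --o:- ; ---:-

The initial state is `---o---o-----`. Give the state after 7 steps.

-oo--oo--o-o-

step 1: o--oo--oo----
step 2: oo--oo--oo---
step 3: -oo--oo--oo--
step 4: --oo--oo--oo-
step 5: o--oo--oo--o-
step 6: oo--oo--oo-o-
step 7: -oo--oo--o-o-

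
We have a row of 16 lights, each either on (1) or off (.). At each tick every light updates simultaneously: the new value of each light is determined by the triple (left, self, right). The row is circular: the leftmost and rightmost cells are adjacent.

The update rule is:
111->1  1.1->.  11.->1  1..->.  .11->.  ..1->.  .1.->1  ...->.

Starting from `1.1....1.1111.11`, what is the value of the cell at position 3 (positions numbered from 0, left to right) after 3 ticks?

.

1.1....1..111..1
1.1....1...11...
1.1....1....1...
position 3 holds .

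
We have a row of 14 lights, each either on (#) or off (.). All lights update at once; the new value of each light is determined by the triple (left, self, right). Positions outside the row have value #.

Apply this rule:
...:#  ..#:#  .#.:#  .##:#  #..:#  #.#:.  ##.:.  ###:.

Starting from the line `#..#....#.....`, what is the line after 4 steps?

.#............

.#############
.#............
.#############  (repeats step 1; period 2)
step 4: .#............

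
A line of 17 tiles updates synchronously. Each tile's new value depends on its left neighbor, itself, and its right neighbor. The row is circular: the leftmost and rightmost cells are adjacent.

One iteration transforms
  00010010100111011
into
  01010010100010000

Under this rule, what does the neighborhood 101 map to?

0

At position 7 the neighborhood is 101; the next row has 0 there.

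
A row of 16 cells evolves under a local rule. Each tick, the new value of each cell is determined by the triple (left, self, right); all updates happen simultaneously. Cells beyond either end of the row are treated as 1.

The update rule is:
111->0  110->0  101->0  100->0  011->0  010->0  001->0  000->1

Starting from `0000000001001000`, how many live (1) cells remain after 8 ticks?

tick 1: 0111111100000010
tick 2: 0000000001111000
tick 3: 0111111100000010  (repeats tick 1; period 2)
tick 8: 0000000001111000
count of 1: 4

4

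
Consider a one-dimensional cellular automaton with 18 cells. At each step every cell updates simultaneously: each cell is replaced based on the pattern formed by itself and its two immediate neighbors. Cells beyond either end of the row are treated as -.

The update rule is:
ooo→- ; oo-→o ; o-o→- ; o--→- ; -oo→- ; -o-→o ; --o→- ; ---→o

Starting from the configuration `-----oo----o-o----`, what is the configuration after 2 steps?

step 1: oooo--o-oo-o-o-ooo
step 2: ---o--o--o-o-o---o

---o--o--o-o-o---o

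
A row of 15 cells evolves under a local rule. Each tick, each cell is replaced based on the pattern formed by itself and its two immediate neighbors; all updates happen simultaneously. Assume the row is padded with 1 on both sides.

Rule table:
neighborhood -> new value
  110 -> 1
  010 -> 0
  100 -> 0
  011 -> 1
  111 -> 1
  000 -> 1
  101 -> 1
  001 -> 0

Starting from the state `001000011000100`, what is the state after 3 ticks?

111111111100111

000011011010000
011011111100110
111111111100111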